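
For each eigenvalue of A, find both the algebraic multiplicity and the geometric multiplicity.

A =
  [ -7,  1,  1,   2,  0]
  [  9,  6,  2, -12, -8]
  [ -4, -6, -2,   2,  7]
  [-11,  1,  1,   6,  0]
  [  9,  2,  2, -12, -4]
λ = -3: alg = 3, geom = 1; λ = 4: alg = 2, geom = 2

Step 1 — factor the characteristic polynomial to read off the algebraic multiplicities:
  χ_A(x) = (x - 4)^2*(x + 3)^3

Step 2 — compute geometric multiplicities via the rank-nullity identity g(λ) = n − rank(A − λI):
  rank(A − (-3)·I) = 4, so dim ker(A − (-3)·I) = n − 4 = 1
  rank(A − (4)·I) = 3, so dim ker(A − (4)·I) = n − 3 = 2

Summary:
  λ = -3: algebraic multiplicity = 3, geometric multiplicity = 1
  λ = 4: algebraic multiplicity = 2, geometric multiplicity = 2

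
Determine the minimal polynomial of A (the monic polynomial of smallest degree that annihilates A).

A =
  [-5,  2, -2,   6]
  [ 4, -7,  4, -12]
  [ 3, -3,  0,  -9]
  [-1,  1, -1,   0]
x^2 + 6*x + 9

The characteristic polynomial is χ_A(x) = (x + 3)^4, so the eigenvalues are known. The minimal polynomial is
  m_A(x) = Π_λ (x − λ)^{k_λ}
where k_λ is the size of the *largest* Jordan block for λ (equivalently, the smallest k with (A − λI)^k v = 0 for every generalised eigenvector v of λ).

  λ = -3: largest Jordan block has size 2, contributing (x + 3)^2

So m_A(x) = (x + 3)^2 = x^2 + 6*x + 9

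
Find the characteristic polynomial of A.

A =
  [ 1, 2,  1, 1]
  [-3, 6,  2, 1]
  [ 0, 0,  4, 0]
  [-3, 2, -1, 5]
x^4 - 16*x^3 + 96*x^2 - 256*x + 256

Expanding det(x·I − A) (e.g. by cofactor expansion or by noting that A is similar to its Jordan form J, which has the same characteristic polynomial as A) gives
  χ_A(x) = x^4 - 16*x^3 + 96*x^2 - 256*x + 256
which factors as (x - 4)^4. The eigenvalues (with algebraic multiplicities) are λ = 4 with multiplicity 4.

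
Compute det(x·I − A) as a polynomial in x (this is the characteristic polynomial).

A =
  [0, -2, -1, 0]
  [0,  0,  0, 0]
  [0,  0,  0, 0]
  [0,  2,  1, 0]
x^4

Expanding det(x·I − A) (e.g. by cofactor expansion or by noting that A is similar to its Jordan form J, which has the same characteristic polynomial as A) gives
  χ_A(x) = x^4
which factors as x^4. The eigenvalues (with algebraic multiplicities) are λ = 0 with multiplicity 4.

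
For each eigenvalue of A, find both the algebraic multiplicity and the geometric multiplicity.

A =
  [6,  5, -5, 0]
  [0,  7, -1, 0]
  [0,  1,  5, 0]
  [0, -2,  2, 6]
λ = 6: alg = 4, geom = 3

Step 1 — factor the characteristic polynomial to read off the algebraic multiplicities:
  χ_A(x) = (x - 6)^4

Step 2 — compute geometric multiplicities via the rank-nullity identity g(λ) = n − rank(A − λI):
  rank(A − (6)·I) = 1, so dim ker(A − (6)·I) = n − 1 = 3

Summary:
  λ = 6: algebraic multiplicity = 4, geometric multiplicity = 3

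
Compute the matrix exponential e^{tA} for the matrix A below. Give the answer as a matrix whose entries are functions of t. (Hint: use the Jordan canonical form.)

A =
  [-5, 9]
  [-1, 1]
e^{tA} =
  [-3*t*exp(-2*t) + exp(-2*t), 9*t*exp(-2*t)]
  [-t*exp(-2*t), 3*t*exp(-2*t) + exp(-2*t)]

Strategy: write A = P · J · P⁻¹ where J is a Jordan canonical form, so e^{tA} = P · e^{tJ} · P⁻¹, and e^{tJ} can be computed block-by-block.

A has Jordan form
J =
  [-2,  1]
  [ 0, -2]
(up to reordering of blocks).

Per-block formulas:
  For a 2×2 Jordan block J_2(-2): exp(t · J_2(-2)) = e^(-2t)·(I + t·N), where N is the 2×2 nilpotent shift.

After assembling e^{tJ} and conjugating by P, we get:

e^{tA} =
  [-3*t*exp(-2*t) + exp(-2*t), 9*t*exp(-2*t)]
  [-t*exp(-2*t), 3*t*exp(-2*t) + exp(-2*t)]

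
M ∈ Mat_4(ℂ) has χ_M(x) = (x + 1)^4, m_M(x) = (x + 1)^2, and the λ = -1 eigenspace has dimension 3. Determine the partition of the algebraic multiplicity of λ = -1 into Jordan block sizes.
Block sizes for λ = -1: [2, 1, 1]

Step 1 — from the characteristic polynomial, algebraic multiplicity of λ = -1 is 4. From dim ker(M − (-1)·I) = 3, there are exactly 3 Jordan blocks for λ = -1.
Step 2 — from the minimal polynomial, the factor (x + 1)^2 tells us the largest block for λ = -1 has size 2.
Step 3 — with total size 4, 3 blocks, and largest block 2, the block sizes (in nonincreasing order) are [2, 1, 1].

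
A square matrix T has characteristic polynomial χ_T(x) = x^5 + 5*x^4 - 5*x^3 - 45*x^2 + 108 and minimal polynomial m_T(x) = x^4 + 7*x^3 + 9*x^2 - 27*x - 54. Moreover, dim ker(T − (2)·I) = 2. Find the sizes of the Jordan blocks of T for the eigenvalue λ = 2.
Block sizes for λ = 2: [1, 1]

Step 1 — from the characteristic polynomial, algebraic multiplicity of λ = 2 is 2. From dim ker(T − (2)·I) = 2, there are exactly 2 Jordan blocks for λ = 2.
Step 2 — from the minimal polynomial, the factor (x − 2) tells us the largest block for λ = 2 has size 1.
Step 3 — with total size 2, 2 blocks, and largest block 1, the block sizes (in nonincreasing order) are [1, 1].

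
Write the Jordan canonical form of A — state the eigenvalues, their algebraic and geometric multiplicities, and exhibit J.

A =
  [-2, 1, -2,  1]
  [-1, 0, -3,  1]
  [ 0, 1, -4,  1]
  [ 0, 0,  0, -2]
J_3(-2) ⊕ J_1(-2)

The characteristic polynomial is
  det(x·I − A) = x^4 + 8*x^3 + 24*x^2 + 32*x + 16 = (x + 2)^4

Eigenvalues and multiplicities (the geometric multiplicity of λ is n − rank(A − λI), which equals the number of Jordan blocks for λ):
  λ = -2: algebraic multiplicity = 4, geometric multiplicity = 2

Determining the block sizes for each eigenvalue:
  λ = -2: with am = 4 and gm = 2, the partition is not yet determined (e.g. several partitions of 4 into 2 parts exist). Let N = A − (-2)·I. Computing rank(N^1) = 2, rank(N^2) = 1, rank(N^3) = 0; the number of blocks of size ≥ j is rank(N^{j−1}) − rank(N^j), giving [2, 1, 1]. So we have 1 block(s) of size 3, 1 block(s) of size 1 → block sizes [3, 1]

Assembling the blocks gives a Jordan form
J =
  [-2,  1,  0,  0]
  [ 0, -2,  1,  0]
  [ 0,  0, -2,  0]
  [ 0,  0,  0, -2]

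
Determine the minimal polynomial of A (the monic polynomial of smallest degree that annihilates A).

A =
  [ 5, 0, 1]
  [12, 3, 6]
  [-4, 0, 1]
x^2 - 6*x + 9

The characteristic polynomial is χ_A(x) = (x - 3)^3, so the eigenvalues are known. The minimal polynomial is
  m_A(x) = Π_λ (x − λ)^{k_λ}
where k_λ is the size of the *largest* Jordan block for λ (equivalently, the smallest k with (A − λI)^k v = 0 for every generalised eigenvector v of λ).

  λ = 3: largest Jordan block has size 2, contributing (x − 3)^2

So m_A(x) = (x - 3)^2 = x^2 - 6*x + 9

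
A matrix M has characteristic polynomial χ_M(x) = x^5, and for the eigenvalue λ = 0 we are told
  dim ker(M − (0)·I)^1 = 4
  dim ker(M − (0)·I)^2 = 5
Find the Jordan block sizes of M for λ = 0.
Block sizes for λ = 0: [2, 1, 1, 1]

From the dimensions of kernels of powers, the number of Jordan blocks of size at least j is d_j − d_{j−1} where d_j = dim ker(N^j) (with d_0 = 0). Computing the differences gives [4, 1].
The number of blocks of size exactly k is (#blocks of size ≥ k) − (#blocks of size ≥ k + 1), so the partition is: 3 block(s) of size 1, 1 block(s) of size 2.
In nonincreasing order the block sizes are [2, 1, 1, 1].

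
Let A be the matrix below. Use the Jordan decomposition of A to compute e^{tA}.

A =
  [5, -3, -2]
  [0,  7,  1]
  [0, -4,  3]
e^{tA} =
  [exp(5*t), t^2*exp(5*t) - 3*t*exp(5*t), t^2*exp(5*t)/2 - 2*t*exp(5*t)]
  [0, 2*t*exp(5*t) + exp(5*t), t*exp(5*t)]
  [0, -4*t*exp(5*t), -2*t*exp(5*t) + exp(5*t)]

Strategy: write A = P · J · P⁻¹ where J is a Jordan canonical form, so e^{tA} = P · e^{tJ} · P⁻¹, and e^{tJ} can be computed block-by-block.

A has Jordan form
J =
  [5, 1, 0]
  [0, 5, 1]
  [0, 0, 5]
(up to reordering of blocks).

Per-block formulas:
  For a 3×3 Jordan block J_3(5): exp(t · J_3(5)) = e^(5t)·(I + t·N + (t^2/2)·N^2), where N is the 3×3 nilpotent shift.

After assembling e^{tJ} and conjugating by P, we get:

e^{tA} =
  [exp(5*t), t^2*exp(5*t) - 3*t*exp(5*t), t^2*exp(5*t)/2 - 2*t*exp(5*t)]
  [0, 2*t*exp(5*t) + exp(5*t), t*exp(5*t)]
  [0, -4*t*exp(5*t), -2*t*exp(5*t) + exp(5*t)]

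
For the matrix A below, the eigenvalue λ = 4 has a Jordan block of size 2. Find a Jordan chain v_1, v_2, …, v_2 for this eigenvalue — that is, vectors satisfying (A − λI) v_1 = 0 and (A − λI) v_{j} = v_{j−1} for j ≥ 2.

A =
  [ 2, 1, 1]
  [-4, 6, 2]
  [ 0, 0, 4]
A Jordan chain for λ = 4 of length 2:
v_1 = (-2, -4, 0)ᵀ
v_2 = (1, 0, 0)ᵀ

Let N = A − (4)·I. We want v_2 with N^2 v_2 = 0 but N^1 v_2 ≠ 0; then v_{j-1} := N · v_j for j = 2, …, 2.

Pick v_2 = (1, 0, 0)ᵀ.
Then v_1 = N · v_2 = (-2, -4, 0)ᵀ.

Sanity check: (A − (4)·I) v_1 = (0, 0, 0)ᵀ = 0. ✓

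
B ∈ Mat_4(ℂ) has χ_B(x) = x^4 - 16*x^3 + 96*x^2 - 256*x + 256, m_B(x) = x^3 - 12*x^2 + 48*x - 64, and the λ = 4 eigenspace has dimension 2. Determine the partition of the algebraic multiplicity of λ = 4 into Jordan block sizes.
Block sizes for λ = 4: [3, 1]

Step 1 — from the characteristic polynomial, algebraic multiplicity of λ = 4 is 4. From dim ker(B − (4)·I) = 2, there are exactly 2 Jordan blocks for λ = 4.
Step 2 — from the minimal polynomial, the factor (x − 4)^3 tells us the largest block for λ = 4 has size 3.
Step 3 — with total size 4, 2 blocks, and largest block 3, the block sizes (in nonincreasing order) are [3, 1].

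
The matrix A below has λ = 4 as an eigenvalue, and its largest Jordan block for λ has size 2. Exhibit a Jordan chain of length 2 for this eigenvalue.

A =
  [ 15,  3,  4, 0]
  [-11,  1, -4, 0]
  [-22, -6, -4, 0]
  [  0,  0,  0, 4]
A Jordan chain for λ = 4 of length 2:
v_1 = (11, -11, -22, 0)ᵀ
v_2 = (1, 0, 0, 0)ᵀ

Let N = A − (4)·I. We want v_2 with N^2 v_2 = 0 but N^1 v_2 ≠ 0; then v_{j-1} := N · v_j for j = 2, …, 2.

Pick v_2 = (1, 0, 0, 0)ᵀ.
Then v_1 = N · v_2 = (11, -11, -22, 0)ᵀ.

Sanity check: (A − (4)·I) v_1 = (0, 0, 0, 0)ᵀ = 0. ✓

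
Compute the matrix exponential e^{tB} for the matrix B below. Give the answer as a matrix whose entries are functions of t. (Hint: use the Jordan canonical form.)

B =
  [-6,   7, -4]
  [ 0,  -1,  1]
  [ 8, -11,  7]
e^{tB} =
  [2*t^2 - 6*t + 1, -5*t^2/2 + 7*t, 3*t^2/2 - 4*t]
  [4*t^2, -5*t^2 - t + 1, 3*t^2 + t]
  [4*t^2 + 8*t, -5*t^2 - 11*t, 3*t^2 + 7*t + 1]

Strategy: write B = P · J · P⁻¹ where J is a Jordan canonical form, so e^{tB} = P · e^{tJ} · P⁻¹, and e^{tJ} can be computed block-by-block.

B has Jordan form
J =
  [0, 1, 0]
  [0, 0, 1]
  [0, 0, 0]
(up to reordering of blocks).

Per-block formulas:
  For a 3×3 Jordan block J_3(0): exp(t · J_3(0)) = e^(0t)·(I + t·N + (t^2/2)·N^2), where N is the 3×3 nilpotent shift.

After assembling e^{tJ} and conjugating by P, we get:

e^{tB} =
  [2*t^2 - 6*t + 1, -5*t^2/2 + 7*t, 3*t^2/2 - 4*t]
  [4*t^2, -5*t^2 - t + 1, 3*t^2 + t]
  [4*t^2 + 8*t, -5*t^2 - 11*t, 3*t^2 + 7*t + 1]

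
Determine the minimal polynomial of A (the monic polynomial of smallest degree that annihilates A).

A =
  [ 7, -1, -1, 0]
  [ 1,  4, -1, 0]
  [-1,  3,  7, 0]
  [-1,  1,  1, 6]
x^3 - 18*x^2 + 108*x - 216

The characteristic polynomial is χ_A(x) = (x - 6)^4, so the eigenvalues are known. The minimal polynomial is
  m_A(x) = Π_λ (x − λ)^{k_λ}
where k_λ is the size of the *largest* Jordan block for λ (equivalently, the smallest k with (A − λI)^k v = 0 for every generalised eigenvector v of λ).

  λ = 6: largest Jordan block has size 3, contributing (x − 6)^3

So m_A(x) = (x - 6)^3 = x^3 - 18*x^2 + 108*x - 216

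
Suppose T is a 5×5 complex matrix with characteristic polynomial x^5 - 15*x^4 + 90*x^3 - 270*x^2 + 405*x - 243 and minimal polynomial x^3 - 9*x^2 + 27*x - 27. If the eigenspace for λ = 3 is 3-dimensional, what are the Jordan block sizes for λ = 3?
Block sizes for λ = 3: [3, 1, 1]

Step 1 — from the characteristic polynomial, algebraic multiplicity of λ = 3 is 5. From dim ker(T − (3)·I) = 3, there are exactly 3 Jordan blocks for λ = 3.
Step 2 — from the minimal polynomial, the factor (x − 3)^3 tells us the largest block for λ = 3 has size 3.
Step 3 — with total size 5, 3 blocks, and largest block 3, the block sizes (in nonincreasing order) are [3, 1, 1].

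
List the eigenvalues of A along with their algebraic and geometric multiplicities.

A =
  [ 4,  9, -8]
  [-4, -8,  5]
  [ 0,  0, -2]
λ = -2: alg = 3, geom = 1

Step 1 — factor the characteristic polynomial to read off the algebraic multiplicities:
  χ_A(x) = (x + 2)^3

Step 2 — compute geometric multiplicities via the rank-nullity identity g(λ) = n − rank(A − λI):
  rank(A − (-2)·I) = 2, so dim ker(A − (-2)·I) = n − 2 = 1

Summary:
  λ = -2: algebraic multiplicity = 3, geometric multiplicity = 1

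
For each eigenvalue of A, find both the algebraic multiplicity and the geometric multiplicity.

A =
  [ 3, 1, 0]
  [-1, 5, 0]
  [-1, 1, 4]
λ = 4: alg = 3, geom = 2

Step 1 — factor the characteristic polynomial to read off the algebraic multiplicities:
  χ_A(x) = (x - 4)^3

Step 2 — compute geometric multiplicities via the rank-nullity identity g(λ) = n − rank(A − λI):
  rank(A − (4)·I) = 1, so dim ker(A − (4)·I) = n − 1 = 2

Summary:
  λ = 4: algebraic multiplicity = 3, geometric multiplicity = 2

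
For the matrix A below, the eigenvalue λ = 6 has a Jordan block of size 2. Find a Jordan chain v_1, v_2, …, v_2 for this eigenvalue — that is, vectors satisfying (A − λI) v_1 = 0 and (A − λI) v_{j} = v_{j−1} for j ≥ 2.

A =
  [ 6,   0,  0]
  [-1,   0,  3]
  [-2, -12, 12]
A Jordan chain for λ = 6 of length 2:
v_1 = (0, -1, -2)ᵀ
v_2 = (1, 0, 0)ᵀ

Let N = A − (6)·I. We want v_2 with N^2 v_2 = 0 but N^1 v_2 ≠ 0; then v_{j-1} := N · v_j for j = 2, …, 2.

Pick v_2 = (1, 0, 0)ᵀ.
Then v_1 = N · v_2 = (0, -1, -2)ᵀ.

Sanity check: (A − (6)·I) v_1 = (0, 0, 0)ᵀ = 0. ✓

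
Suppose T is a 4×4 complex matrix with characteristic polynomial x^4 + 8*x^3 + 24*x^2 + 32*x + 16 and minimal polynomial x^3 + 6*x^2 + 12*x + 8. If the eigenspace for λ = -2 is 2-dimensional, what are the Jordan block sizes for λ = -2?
Block sizes for λ = -2: [3, 1]

Step 1 — from the characteristic polynomial, algebraic multiplicity of λ = -2 is 4. From dim ker(T − (-2)·I) = 2, there are exactly 2 Jordan blocks for λ = -2.
Step 2 — from the minimal polynomial, the factor (x + 2)^3 tells us the largest block for λ = -2 has size 3.
Step 3 — with total size 4, 2 blocks, and largest block 3, the block sizes (in nonincreasing order) are [3, 1].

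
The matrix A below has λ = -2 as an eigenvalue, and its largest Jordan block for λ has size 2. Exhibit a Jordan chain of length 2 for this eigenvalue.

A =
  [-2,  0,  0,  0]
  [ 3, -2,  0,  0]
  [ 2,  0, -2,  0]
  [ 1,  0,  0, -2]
A Jordan chain for λ = -2 of length 2:
v_1 = (0, 3, 2, 1)ᵀ
v_2 = (1, 0, 0, 0)ᵀ

Let N = A − (-2)·I. We want v_2 with N^2 v_2 = 0 but N^1 v_2 ≠ 0; then v_{j-1} := N · v_j for j = 2, …, 2.

Pick v_2 = (1, 0, 0, 0)ᵀ.
Then v_1 = N · v_2 = (0, 3, 2, 1)ᵀ.

Sanity check: (A − (-2)·I) v_1 = (0, 0, 0, 0)ᵀ = 0. ✓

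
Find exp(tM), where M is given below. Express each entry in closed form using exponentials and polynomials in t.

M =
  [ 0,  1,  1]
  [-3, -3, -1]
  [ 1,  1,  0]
e^{tM} =
  [-t^2*exp(-t)/2 + t*exp(-t) + exp(-t), t*exp(-t), t^2*exp(-t)/2 + t*exp(-t)]
  [t^2*exp(-t) - 3*t*exp(-t), -2*t*exp(-t) + exp(-t), -t^2*exp(-t) - t*exp(-t)]
  [-t^2*exp(-t)/2 + t*exp(-t), t*exp(-t), t^2*exp(-t)/2 + t*exp(-t) + exp(-t)]

Strategy: write M = P · J · P⁻¹ where J is a Jordan canonical form, so e^{tM} = P · e^{tJ} · P⁻¹, and e^{tJ} can be computed block-by-block.

M has Jordan form
J =
  [-1,  1,  0]
  [ 0, -1,  1]
  [ 0,  0, -1]
(up to reordering of blocks).

Per-block formulas:
  For a 3×3 Jordan block J_3(-1): exp(t · J_3(-1)) = e^(-1t)·(I + t·N + (t^2/2)·N^2), where N is the 3×3 nilpotent shift.

After assembling e^{tJ} and conjugating by P, we get:

e^{tM} =
  [-t^2*exp(-t)/2 + t*exp(-t) + exp(-t), t*exp(-t), t^2*exp(-t)/2 + t*exp(-t)]
  [t^2*exp(-t) - 3*t*exp(-t), -2*t*exp(-t) + exp(-t), -t^2*exp(-t) - t*exp(-t)]
  [-t^2*exp(-t)/2 + t*exp(-t), t*exp(-t), t^2*exp(-t)/2 + t*exp(-t) + exp(-t)]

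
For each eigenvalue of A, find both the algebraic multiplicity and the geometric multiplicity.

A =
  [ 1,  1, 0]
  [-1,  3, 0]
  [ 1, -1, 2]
λ = 2: alg = 3, geom = 2

Step 1 — factor the characteristic polynomial to read off the algebraic multiplicities:
  χ_A(x) = (x - 2)^3

Step 2 — compute geometric multiplicities via the rank-nullity identity g(λ) = n − rank(A − λI):
  rank(A − (2)·I) = 1, so dim ker(A − (2)·I) = n − 1 = 2

Summary:
  λ = 2: algebraic multiplicity = 3, geometric multiplicity = 2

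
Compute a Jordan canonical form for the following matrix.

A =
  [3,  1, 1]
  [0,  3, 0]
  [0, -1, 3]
J_3(3)

The characteristic polynomial is
  det(x·I − A) = x^3 - 9*x^2 + 27*x - 27 = (x - 3)^3

Eigenvalues and multiplicities (the geometric multiplicity of λ is n − rank(A − λI), which equals the number of Jordan blocks for λ):
  λ = 3: algebraic multiplicity = 3, geometric multiplicity = 1

Determining the block sizes for each eigenvalue:
  λ = 3: one block (gm = 1), so the single block has size am = 3 → block sizes [3]

Assembling the blocks gives a Jordan form
J =
  [3, 1, 0]
  [0, 3, 1]
  [0, 0, 3]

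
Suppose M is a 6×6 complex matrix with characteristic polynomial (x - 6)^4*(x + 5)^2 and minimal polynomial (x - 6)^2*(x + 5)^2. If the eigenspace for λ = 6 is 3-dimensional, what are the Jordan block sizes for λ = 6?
Block sizes for λ = 6: [2, 1, 1]

Step 1 — from the characteristic polynomial, algebraic multiplicity of λ = 6 is 4. From dim ker(M − (6)·I) = 3, there are exactly 3 Jordan blocks for λ = 6.
Step 2 — from the minimal polynomial, the factor (x − 6)^2 tells us the largest block for λ = 6 has size 2.
Step 3 — with total size 4, 3 blocks, and largest block 2, the block sizes (in nonincreasing order) are [2, 1, 1].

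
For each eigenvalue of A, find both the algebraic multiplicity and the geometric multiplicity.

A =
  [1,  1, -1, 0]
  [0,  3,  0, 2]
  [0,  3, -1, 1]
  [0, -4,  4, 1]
λ = 1: alg = 4, geom = 2

Step 1 — factor the characteristic polynomial to read off the algebraic multiplicities:
  χ_A(x) = (x - 1)^4

Step 2 — compute geometric multiplicities via the rank-nullity identity g(λ) = n − rank(A − λI):
  rank(A − (1)·I) = 2, so dim ker(A − (1)·I) = n − 2 = 2

Summary:
  λ = 1: algebraic multiplicity = 4, geometric multiplicity = 2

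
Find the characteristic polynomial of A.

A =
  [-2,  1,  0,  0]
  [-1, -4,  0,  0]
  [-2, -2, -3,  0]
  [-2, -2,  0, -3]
x^4 + 12*x^3 + 54*x^2 + 108*x + 81

Expanding det(x·I − A) (e.g. by cofactor expansion or by noting that A is similar to its Jordan form J, which has the same characteristic polynomial as A) gives
  χ_A(x) = x^4 + 12*x^3 + 54*x^2 + 108*x + 81
which factors as (x + 3)^4. The eigenvalues (with algebraic multiplicities) are λ = -3 with multiplicity 4.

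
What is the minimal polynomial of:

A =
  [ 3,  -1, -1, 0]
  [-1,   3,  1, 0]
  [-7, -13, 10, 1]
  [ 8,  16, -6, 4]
x^4 - 20*x^3 + 144*x^2 - 432*x + 432

The characteristic polynomial is χ_A(x) = (x - 6)^3*(x - 2), so the eigenvalues are known. The minimal polynomial is
  m_A(x) = Π_λ (x − λ)^{k_λ}
where k_λ is the size of the *largest* Jordan block for λ (equivalently, the smallest k with (A − λI)^k v = 0 for every generalised eigenvector v of λ).

  λ = 2: largest Jordan block has size 1, contributing (x − 2)
  λ = 6: largest Jordan block has size 3, contributing (x − 6)^3

So m_A(x) = (x - 6)^3*(x - 2) = x^4 - 20*x^3 + 144*x^2 - 432*x + 432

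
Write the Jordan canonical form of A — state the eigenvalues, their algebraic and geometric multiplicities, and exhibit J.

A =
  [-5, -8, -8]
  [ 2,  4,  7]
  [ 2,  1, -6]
J_1(-5) ⊕ J_2(-1)

The characteristic polynomial is
  det(x·I − A) = x^3 + 7*x^2 + 11*x + 5 = (x + 1)^2*(x + 5)

Eigenvalues and multiplicities (the geometric multiplicity of λ is n − rank(A − λI), which equals the number of Jordan blocks for λ):
  λ = -5: algebraic multiplicity = 1, geometric multiplicity = 1
  λ = -1: algebraic multiplicity = 2, geometric multiplicity = 1

Determining the block sizes for each eigenvalue:
  λ = -5: one block (gm = 1), so the single block has size am = 1 → block sizes [1]
  λ = -1: one block (gm = 1), so the single block has size am = 2 → block sizes [2]

Assembling the blocks gives a Jordan form
J =
  [-5,  0,  0]
  [ 0, -1,  1]
  [ 0,  0, -1]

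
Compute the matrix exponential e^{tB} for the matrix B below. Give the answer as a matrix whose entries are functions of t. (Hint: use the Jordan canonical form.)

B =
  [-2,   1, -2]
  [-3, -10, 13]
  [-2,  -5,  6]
e^{tB} =
  [t^2*exp(-2*t)/2 + exp(-2*t), t^2*exp(-2*t) + t*exp(-2*t), -3*t^2*exp(-2*t)/2 - 2*t*exp(-2*t)]
  [-t^2*exp(-2*t) - 3*t*exp(-2*t), -2*t^2*exp(-2*t) - 8*t*exp(-2*t) + exp(-2*t), 3*t^2*exp(-2*t) + 13*t*exp(-2*t)]
  [-t^2*exp(-2*t)/2 - 2*t*exp(-2*t), -t^2*exp(-2*t) - 5*t*exp(-2*t), 3*t^2*exp(-2*t)/2 + 8*t*exp(-2*t) + exp(-2*t)]

Strategy: write B = P · J · P⁻¹ where J is a Jordan canonical form, so e^{tB} = P · e^{tJ} · P⁻¹, and e^{tJ} can be computed block-by-block.

B has Jordan form
J =
  [-2,  1,  0]
  [ 0, -2,  1]
  [ 0,  0, -2]
(up to reordering of blocks).

Per-block formulas:
  For a 3×3 Jordan block J_3(-2): exp(t · J_3(-2)) = e^(-2t)·(I + t·N + (t^2/2)·N^2), where N is the 3×3 nilpotent shift.

After assembling e^{tJ} and conjugating by P, we get:

e^{tB} =
  [t^2*exp(-2*t)/2 + exp(-2*t), t^2*exp(-2*t) + t*exp(-2*t), -3*t^2*exp(-2*t)/2 - 2*t*exp(-2*t)]
  [-t^2*exp(-2*t) - 3*t*exp(-2*t), -2*t^2*exp(-2*t) - 8*t*exp(-2*t) + exp(-2*t), 3*t^2*exp(-2*t) + 13*t*exp(-2*t)]
  [-t^2*exp(-2*t)/2 - 2*t*exp(-2*t), -t^2*exp(-2*t) - 5*t*exp(-2*t), 3*t^2*exp(-2*t)/2 + 8*t*exp(-2*t) + exp(-2*t)]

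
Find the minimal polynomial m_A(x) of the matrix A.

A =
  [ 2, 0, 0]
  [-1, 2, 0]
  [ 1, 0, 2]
x^2 - 4*x + 4

The characteristic polynomial is χ_A(x) = (x - 2)^3, so the eigenvalues are known. The minimal polynomial is
  m_A(x) = Π_λ (x − λ)^{k_λ}
where k_λ is the size of the *largest* Jordan block for λ (equivalently, the smallest k with (A − λI)^k v = 0 for every generalised eigenvector v of λ).

  λ = 2: largest Jordan block has size 2, contributing (x − 2)^2

So m_A(x) = (x - 2)^2 = x^2 - 4*x + 4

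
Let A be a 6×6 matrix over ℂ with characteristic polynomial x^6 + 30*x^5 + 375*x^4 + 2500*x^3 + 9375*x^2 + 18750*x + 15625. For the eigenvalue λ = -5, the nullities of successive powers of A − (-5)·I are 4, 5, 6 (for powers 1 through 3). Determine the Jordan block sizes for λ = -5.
Block sizes for λ = -5: [3, 1, 1, 1]

From the dimensions of kernels of powers, the number of Jordan blocks of size at least j is d_j − d_{j−1} where d_j = dim ker(N^j) (with d_0 = 0). Computing the differences gives [4, 1, 1].
The number of blocks of size exactly k is (#blocks of size ≥ k) − (#blocks of size ≥ k + 1), so the partition is: 3 block(s) of size 1, 1 block(s) of size 3.
In nonincreasing order the block sizes are [3, 1, 1, 1].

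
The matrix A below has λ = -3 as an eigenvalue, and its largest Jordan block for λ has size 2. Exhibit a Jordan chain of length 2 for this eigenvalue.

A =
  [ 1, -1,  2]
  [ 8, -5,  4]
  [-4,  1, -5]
A Jordan chain for λ = -3 of length 2:
v_1 = (4, 8, -4)ᵀ
v_2 = (1, 0, 0)ᵀ

Let N = A − (-3)·I. We want v_2 with N^2 v_2 = 0 but N^1 v_2 ≠ 0; then v_{j-1} := N · v_j for j = 2, …, 2.

Pick v_2 = (1, 0, 0)ᵀ.
Then v_1 = N · v_2 = (4, 8, -4)ᵀ.

Sanity check: (A − (-3)·I) v_1 = (0, 0, 0)ᵀ = 0. ✓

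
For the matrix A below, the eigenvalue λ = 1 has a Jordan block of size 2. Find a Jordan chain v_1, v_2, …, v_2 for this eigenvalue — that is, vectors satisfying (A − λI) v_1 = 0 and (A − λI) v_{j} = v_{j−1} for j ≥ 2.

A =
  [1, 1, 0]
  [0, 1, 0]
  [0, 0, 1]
A Jordan chain for λ = 1 of length 2:
v_1 = (1, 0, 0)ᵀ
v_2 = (0, 1, 0)ᵀ

Let N = A − (1)·I. We want v_2 with N^2 v_2 = 0 but N^1 v_2 ≠ 0; then v_{j-1} := N · v_j for j = 2, …, 2.

Pick v_2 = (0, 1, 0)ᵀ.
Then v_1 = N · v_2 = (1, 0, 0)ᵀ.

Sanity check: (A − (1)·I) v_1 = (0, 0, 0)ᵀ = 0. ✓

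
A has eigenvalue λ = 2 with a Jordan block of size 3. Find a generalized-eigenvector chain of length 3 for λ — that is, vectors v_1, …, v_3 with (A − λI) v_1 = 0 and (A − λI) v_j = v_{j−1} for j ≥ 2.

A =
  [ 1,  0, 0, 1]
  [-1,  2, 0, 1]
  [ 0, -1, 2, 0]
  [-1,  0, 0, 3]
A Jordan chain for λ = 2 of length 3:
v_1 = (0, 0, 1, 0)ᵀ
v_2 = (-1, -1, 0, -1)ᵀ
v_3 = (1, 0, 0, 0)ᵀ

Let N = A − (2)·I. We want v_3 with N^3 v_3 = 0 but N^2 v_3 ≠ 0; then v_{j-1} := N · v_j for j = 3, …, 2.

Pick v_3 = (1, 0, 0, 0)ᵀ.
Then v_2 = N · v_3 = (-1, -1, 0, -1)ᵀ.
Then v_1 = N · v_2 = (0, 0, 1, 0)ᵀ.

Sanity check: (A − (2)·I) v_1 = (0, 0, 0, 0)ᵀ = 0. ✓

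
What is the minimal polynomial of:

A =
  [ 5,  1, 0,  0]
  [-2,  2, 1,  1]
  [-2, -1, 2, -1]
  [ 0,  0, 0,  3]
x^3 - 9*x^2 + 27*x - 27

The characteristic polynomial is χ_A(x) = (x - 3)^4, so the eigenvalues are known. The minimal polynomial is
  m_A(x) = Π_λ (x − λ)^{k_λ}
where k_λ is the size of the *largest* Jordan block for λ (equivalently, the smallest k with (A − λI)^k v = 0 for every generalised eigenvector v of λ).

  λ = 3: largest Jordan block has size 3, contributing (x − 3)^3

So m_A(x) = (x - 3)^3 = x^3 - 9*x^2 + 27*x - 27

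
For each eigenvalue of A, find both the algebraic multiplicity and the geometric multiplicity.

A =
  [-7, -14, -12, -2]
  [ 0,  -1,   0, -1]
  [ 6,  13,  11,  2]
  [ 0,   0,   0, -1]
λ = -1: alg = 3, geom = 1; λ = 5: alg = 1, geom = 1

Step 1 — factor the characteristic polynomial to read off the algebraic multiplicities:
  χ_A(x) = (x - 5)*(x + 1)^3

Step 2 — compute geometric multiplicities via the rank-nullity identity g(λ) = n − rank(A − λI):
  rank(A − (-1)·I) = 3, so dim ker(A − (-1)·I) = n − 3 = 1
  rank(A − (5)·I) = 3, so dim ker(A − (5)·I) = n − 3 = 1

Summary:
  λ = -1: algebraic multiplicity = 3, geometric multiplicity = 1
  λ = 5: algebraic multiplicity = 1, geometric multiplicity = 1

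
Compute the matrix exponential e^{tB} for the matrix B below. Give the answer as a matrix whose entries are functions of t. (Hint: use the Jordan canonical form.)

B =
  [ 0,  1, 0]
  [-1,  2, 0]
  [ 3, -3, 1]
e^{tB} =
  [-t*exp(t) + exp(t), t*exp(t), 0]
  [-t*exp(t), t*exp(t) + exp(t), 0]
  [3*t*exp(t), -3*t*exp(t), exp(t)]

Strategy: write B = P · J · P⁻¹ where J is a Jordan canonical form, so e^{tB} = P · e^{tJ} · P⁻¹, and e^{tJ} can be computed block-by-block.

B has Jordan form
J =
  [1, 1, 0]
  [0, 1, 0]
  [0, 0, 1]
(up to reordering of blocks).

Per-block formulas:
  For a 1×1 block at λ = 1: exp(t · [1]) = [e^(1t)].
  For a 2×2 Jordan block J_2(1): exp(t · J_2(1)) = e^(1t)·(I + t·N), where N is the 2×2 nilpotent shift.

After assembling e^{tJ} and conjugating by P, we get:

e^{tB} =
  [-t*exp(t) + exp(t), t*exp(t), 0]
  [-t*exp(t), t*exp(t) + exp(t), 0]
  [3*t*exp(t), -3*t*exp(t), exp(t)]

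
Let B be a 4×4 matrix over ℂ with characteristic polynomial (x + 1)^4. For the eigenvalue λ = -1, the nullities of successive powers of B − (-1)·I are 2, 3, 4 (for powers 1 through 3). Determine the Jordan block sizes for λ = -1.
Block sizes for λ = -1: [3, 1]

From the dimensions of kernels of powers, the number of Jordan blocks of size at least j is d_j − d_{j−1} where d_j = dim ker(N^j) (with d_0 = 0). Computing the differences gives [2, 1, 1].
The number of blocks of size exactly k is (#blocks of size ≥ k) − (#blocks of size ≥ k + 1), so the partition is: 1 block(s) of size 1, 1 block(s) of size 3.
In nonincreasing order the block sizes are [3, 1].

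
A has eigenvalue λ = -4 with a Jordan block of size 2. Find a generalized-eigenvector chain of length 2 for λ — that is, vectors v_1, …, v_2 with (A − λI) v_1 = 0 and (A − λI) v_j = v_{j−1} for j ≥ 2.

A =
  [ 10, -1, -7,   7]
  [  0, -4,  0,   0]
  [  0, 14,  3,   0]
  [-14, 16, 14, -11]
A Jordan chain for λ = -4 of length 2:
v_1 = (1, 0, 0, -2)ᵀ
v_2 = (1, -1, 2, 0)ᵀ

Let N = A − (-4)·I. We want v_2 with N^2 v_2 = 0 but N^1 v_2 ≠ 0; then v_{j-1} := N · v_j for j = 2, …, 2.

Pick v_2 = (1, -1, 2, 0)ᵀ.
Then v_1 = N · v_2 = (1, 0, 0, -2)ᵀ.

Sanity check: (A − (-4)·I) v_1 = (0, 0, 0, 0)ᵀ = 0. ✓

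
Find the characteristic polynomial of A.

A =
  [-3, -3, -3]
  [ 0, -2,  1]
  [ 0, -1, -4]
x^3 + 9*x^2 + 27*x + 27

Expanding det(x·I − A) (e.g. by cofactor expansion or by noting that A is similar to its Jordan form J, which has the same characteristic polynomial as A) gives
  χ_A(x) = x^3 + 9*x^2 + 27*x + 27
which factors as (x + 3)^3. The eigenvalues (with algebraic multiplicities) are λ = -3 with multiplicity 3.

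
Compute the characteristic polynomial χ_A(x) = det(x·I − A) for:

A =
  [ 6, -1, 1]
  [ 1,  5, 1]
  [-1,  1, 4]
x^3 - 15*x^2 + 75*x - 125

Expanding det(x·I − A) (e.g. by cofactor expansion or by noting that A is similar to its Jordan form J, which has the same characteristic polynomial as A) gives
  χ_A(x) = x^3 - 15*x^2 + 75*x - 125
which factors as (x - 5)^3. The eigenvalues (with algebraic multiplicities) are λ = 5 with multiplicity 3.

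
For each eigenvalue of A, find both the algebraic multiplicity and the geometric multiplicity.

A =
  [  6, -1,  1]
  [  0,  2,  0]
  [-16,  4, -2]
λ = 2: alg = 3, geom = 2

Step 1 — factor the characteristic polynomial to read off the algebraic multiplicities:
  χ_A(x) = (x - 2)^3

Step 2 — compute geometric multiplicities via the rank-nullity identity g(λ) = n − rank(A − λI):
  rank(A − (2)·I) = 1, so dim ker(A − (2)·I) = n − 1 = 2

Summary:
  λ = 2: algebraic multiplicity = 3, geometric multiplicity = 2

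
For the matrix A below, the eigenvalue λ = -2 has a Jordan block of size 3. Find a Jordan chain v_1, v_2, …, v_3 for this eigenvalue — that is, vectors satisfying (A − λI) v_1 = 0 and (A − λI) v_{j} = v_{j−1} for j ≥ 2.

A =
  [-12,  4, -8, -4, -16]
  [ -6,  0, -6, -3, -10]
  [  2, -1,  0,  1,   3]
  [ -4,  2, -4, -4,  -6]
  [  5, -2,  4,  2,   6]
A Jordan chain for λ = -2 of length 3:
v_1 = (-4, -2, 1, -2, 2)ᵀ
v_2 = (-10, -6, 2, -4, 5)ᵀ
v_3 = (1, 0, 0, 0, 0)ᵀ

Let N = A − (-2)·I. We want v_3 with N^3 v_3 = 0 but N^2 v_3 ≠ 0; then v_{j-1} := N · v_j for j = 3, …, 2.

Pick v_3 = (1, 0, 0, 0, 0)ᵀ.
Then v_2 = N · v_3 = (-10, -6, 2, -4, 5)ᵀ.
Then v_1 = N · v_2 = (-4, -2, 1, -2, 2)ᵀ.

Sanity check: (A − (-2)·I) v_1 = (0, 0, 0, 0, 0)ᵀ = 0. ✓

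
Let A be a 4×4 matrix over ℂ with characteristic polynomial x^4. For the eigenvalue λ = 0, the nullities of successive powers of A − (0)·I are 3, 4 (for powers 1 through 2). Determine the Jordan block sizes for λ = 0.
Block sizes for λ = 0: [2, 1, 1]

From the dimensions of kernels of powers, the number of Jordan blocks of size at least j is d_j − d_{j−1} where d_j = dim ker(N^j) (with d_0 = 0). Computing the differences gives [3, 1].
The number of blocks of size exactly k is (#blocks of size ≥ k) − (#blocks of size ≥ k + 1), so the partition is: 2 block(s) of size 1, 1 block(s) of size 2.
In nonincreasing order the block sizes are [2, 1, 1].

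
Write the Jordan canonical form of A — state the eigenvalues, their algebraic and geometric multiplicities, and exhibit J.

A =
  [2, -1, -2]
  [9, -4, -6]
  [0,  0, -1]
J_2(-1) ⊕ J_1(-1)

The characteristic polynomial is
  det(x·I − A) = x^3 + 3*x^2 + 3*x + 1 = (x + 1)^3

Eigenvalues and multiplicities (the geometric multiplicity of λ is n − rank(A − λI), which equals the number of Jordan blocks for λ):
  λ = -1: algebraic multiplicity = 3, geometric multiplicity = 2

Determining the block sizes for each eigenvalue:
  λ = -1: 2 blocks summing to 3 forces exactly one block of size 2 and the rest size 1 → block sizes [2, 1]

Assembling the blocks gives a Jordan form
J =
  [-1,  1,  0]
  [ 0, -1,  0]
  [ 0,  0, -1]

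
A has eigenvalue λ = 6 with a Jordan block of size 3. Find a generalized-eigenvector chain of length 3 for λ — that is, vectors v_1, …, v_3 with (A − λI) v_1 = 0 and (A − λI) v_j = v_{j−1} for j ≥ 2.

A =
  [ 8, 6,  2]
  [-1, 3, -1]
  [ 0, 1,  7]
A Jordan chain for λ = 6 of length 3:
v_1 = (-2, 1, -1)ᵀ
v_2 = (2, -1, 0)ᵀ
v_3 = (1, 0, 0)ᵀ

Let N = A − (6)·I. We want v_3 with N^3 v_3 = 0 but N^2 v_3 ≠ 0; then v_{j-1} := N · v_j for j = 3, …, 2.

Pick v_3 = (1, 0, 0)ᵀ.
Then v_2 = N · v_3 = (2, -1, 0)ᵀ.
Then v_1 = N · v_2 = (-2, 1, -1)ᵀ.

Sanity check: (A − (6)·I) v_1 = (0, 0, 0)ᵀ = 0. ✓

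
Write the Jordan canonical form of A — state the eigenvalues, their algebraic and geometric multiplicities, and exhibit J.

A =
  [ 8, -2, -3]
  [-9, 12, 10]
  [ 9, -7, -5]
J_3(5)

The characteristic polynomial is
  det(x·I − A) = x^3 - 15*x^2 + 75*x - 125 = (x - 5)^3

Eigenvalues and multiplicities (the geometric multiplicity of λ is n − rank(A − λI), which equals the number of Jordan blocks for λ):
  λ = 5: algebraic multiplicity = 3, geometric multiplicity = 1

Determining the block sizes for each eigenvalue:
  λ = 5: one block (gm = 1), so the single block has size am = 3 → block sizes [3]

Assembling the blocks gives a Jordan form
J =
  [5, 1, 0]
  [0, 5, 1]
  [0, 0, 5]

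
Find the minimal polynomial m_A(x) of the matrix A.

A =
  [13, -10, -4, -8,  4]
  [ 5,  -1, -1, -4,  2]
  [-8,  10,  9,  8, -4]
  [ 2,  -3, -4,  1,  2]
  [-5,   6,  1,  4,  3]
x^3 - 15*x^2 + 75*x - 125

The characteristic polynomial is χ_A(x) = (x - 5)^5, so the eigenvalues are known. The minimal polynomial is
  m_A(x) = Π_λ (x − λ)^{k_λ}
where k_λ is the size of the *largest* Jordan block for λ (equivalently, the smallest k with (A − λI)^k v = 0 for every generalised eigenvector v of λ).

  λ = 5: largest Jordan block has size 3, contributing (x − 5)^3

So m_A(x) = (x - 5)^3 = x^3 - 15*x^2 + 75*x - 125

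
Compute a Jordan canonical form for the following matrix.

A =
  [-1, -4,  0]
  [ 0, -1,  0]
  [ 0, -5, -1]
J_2(-1) ⊕ J_1(-1)

The characteristic polynomial is
  det(x·I − A) = x^3 + 3*x^2 + 3*x + 1 = (x + 1)^3

Eigenvalues and multiplicities (the geometric multiplicity of λ is n − rank(A − λI), which equals the number of Jordan blocks for λ):
  λ = -1: algebraic multiplicity = 3, geometric multiplicity = 2

Determining the block sizes for each eigenvalue:
  λ = -1: 2 blocks summing to 3 forces exactly one block of size 2 and the rest size 1 → block sizes [2, 1]

Assembling the blocks gives a Jordan form
J =
  [-1,  1,  0]
  [ 0, -1,  0]
  [ 0,  0, -1]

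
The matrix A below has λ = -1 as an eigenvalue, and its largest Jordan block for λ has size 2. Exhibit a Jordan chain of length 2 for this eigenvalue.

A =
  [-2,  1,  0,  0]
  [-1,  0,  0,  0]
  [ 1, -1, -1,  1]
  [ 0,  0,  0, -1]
A Jordan chain for λ = -1 of length 2:
v_1 = (-1, -1, 1, 0)ᵀ
v_2 = (1, 0, 0, 0)ᵀ

Let N = A − (-1)·I. We want v_2 with N^2 v_2 = 0 but N^1 v_2 ≠ 0; then v_{j-1} := N · v_j for j = 2, …, 2.

Pick v_2 = (1, 0, 0, 0)ᵀ.
Then v_1 = N · v_2 = (-1, -1, 1, 0)ᵀ.

Sanity check: (A − (-1)·I) v_1 = (0, 0, 0, 0)ᵀ = 0. ✓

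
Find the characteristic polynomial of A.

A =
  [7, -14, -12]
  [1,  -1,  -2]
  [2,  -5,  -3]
x^3 - 3*x^2 + 3*x - 1

Expanding det(x·I − A) (e.g. by cofactor expansion or by noting that A is similar to its Jordan form J, which has the same characteristic polynomial as A) gives
  χ_A(x) = x^3 - 3*x^2 + 3*x - 1
which factors as (x - 1)^3. The eigenvalues (with algebraic multiplicities) are λ = 1 with multiplicity 3.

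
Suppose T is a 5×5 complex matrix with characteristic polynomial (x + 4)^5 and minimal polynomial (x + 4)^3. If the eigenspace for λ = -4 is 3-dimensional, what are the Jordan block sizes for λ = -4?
Block sizes for λ = -4: [3, 1, 1]

Step 1 — from the characteristic polynomial, algebraic multiplicity of λ = -4 is 5. From dim ker(T − (-4)·I) = 3, there are exactly 3 Jordan blocks for λ = -4.
Step 2 — from the minimal polynomial, the factor (x + 4)^3 tells us the largest block for λ = -4 has size 3.
Step 3 — with total size 5, 3 blocks, and largest block 3, the block sizes (in nonincreasing order) are [3, 1, 1].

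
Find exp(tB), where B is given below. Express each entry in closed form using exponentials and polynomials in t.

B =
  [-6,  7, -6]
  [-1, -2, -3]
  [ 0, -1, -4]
e^{tB} =
  [-3*t^2*exp(-4*t)/2 - 2*t*exp(-4*t) + exp(-4*t), 3*t^2*exp(-4*t) + 7*t*exp(-4*t), -9*t^2*exp(-4*t)/2 - 6*t*exp(-4*t)]
  [-t*exp(-4*t), 2*t*exp(-4*t) + exp(-4*t), -3*t*exp(-4*t)]
  [t^2*exp(-4*t)/2, -t^2*exp(-4*t) - t*exp(-4*t), 3*t^2*exp(-4*t)/2 + exp(-4*t)]

Strategy: write B = P · J · P⁻¹ where J is a Jordan canonical form, so e^{tB} = P · e^{tJ} · P⁻¹, and e^{tJ} can be computed block-by-block.

B has Jordan form
J =
  [-4,  1,  0]
  [ 0, -4,  1]
  [ 0,  0, -4]
(up to reordering of blocks).

Per-block formulas:
  For a 3×3 Jordan block J_3(-4): exp(t · J_3(-4)) = e^(-4t)·(I + t·N + (t^2/2)·N^2), where N is the 3×3 nilpotent shift.

After assembling e^{tJ} and conjugating by P, we get:

e^{tB} =
  [-3*t^2*exp(-4*t)/2 - 2*t*exp(-4*t) + exp(-4*t), 3*t^2*exp(-4*t) + 7*t*exp(-4*t), -9*t^2*exp(-4*t)/2 - 6*t*exp(-4*t)]
  [-t*exp(-4*t), 2*t*exp(-4*t) + exp(-4*t), -3*t*exp(-4*t)]
  [t^2*exp(-4*t)/2, -t^2*exp(-4*t) - t*exp(-4*t), 3*t^2*exp(-4*t)/2 + exp(-4*t)]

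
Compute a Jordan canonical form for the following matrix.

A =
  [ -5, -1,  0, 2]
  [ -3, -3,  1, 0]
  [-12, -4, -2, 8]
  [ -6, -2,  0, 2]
J_3(-2) ⊕ J_1(-2)

The characteristic polynomial is
  det(x·I − A) = x^4 + 8*x^3 + 24*x^2 + 32*x + 16 = (x + 2)^4

Eigenvalues and multiplicities (the geometric multiplicity of λ is n − rank(A − λI), which equals the number of Jordan blocks for λ):
  λ = -2: algebraic multiplicity = 4, geometric multiplicity = 2

Determining the block sizes for each eigenvalue:
  λ = -2: with am = 4 and gm = 2, the partition is not yet determined (e.g. several partitions of 4 into 2 parts exist). Let N = A − (-2)·I. Computing rank(N^1) = 2, rank(N^2) = 1, rank(N^3) = 0; the number of blocks of size ≥ j is rank(N^{j−1}) − rank(N^j), giving [2, 1, 1]. So we have 1 block(s) of size 3, 1 block(s) of size 1 → block sizes [3, 1]

Assembling the blocks gives a Jordan form
J =
  [-2,  1,  0,  0]
  [ 0, -2,  1,  0]
  [ 0,  0, -2,  0]
  [ 0,  0,  0, -2]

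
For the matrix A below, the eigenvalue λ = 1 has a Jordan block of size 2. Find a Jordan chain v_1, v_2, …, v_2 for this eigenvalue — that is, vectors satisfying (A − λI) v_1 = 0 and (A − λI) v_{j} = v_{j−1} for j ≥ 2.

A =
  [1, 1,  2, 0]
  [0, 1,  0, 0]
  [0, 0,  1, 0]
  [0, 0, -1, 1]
A Jordan chain for λ = 1 of length 2:
v_1 = (1, 0, 0, 0)ᵀ
v_2 = (0, 1, 0, 0)ᵀ

Let N = A − (1)·I. We want v_2 with N^2 v_2 = 0 but N^1 v_2 ≠ 0; then v_{j-1} := N · v_j for j = 2, …, 2.

Pick v_2 = (0, 1, 0, 0)ᵀ.
Then v_1 = N · v_2 = (1, 0, 0, 0)ᵀ.

Sanity check: (A − (1)·I) v_1 = (0, 0, 0, 0)ᵀ = 0. ✓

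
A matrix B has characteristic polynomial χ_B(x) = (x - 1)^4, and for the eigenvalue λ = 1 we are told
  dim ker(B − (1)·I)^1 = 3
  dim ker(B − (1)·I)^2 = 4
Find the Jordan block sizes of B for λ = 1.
Block sizes for λ = 1: [2, 1, 1]

From the dimensions of kernels of powers, the number of Jordan blocks of size at least j is d_j − d_{j−1} where d_j = dim ker(N^j) (with d_0 = 0). Computing the differences gives [3, 1].
The number of blocks of size exactly k is (#blocks of size ≥ k) − (#blocks of size ≥ k + 1), so the partition is: 2 block(s) of size 1, 1 block(s) of size 2.
In nonincreasing order the block sizes are [2, 1, 1].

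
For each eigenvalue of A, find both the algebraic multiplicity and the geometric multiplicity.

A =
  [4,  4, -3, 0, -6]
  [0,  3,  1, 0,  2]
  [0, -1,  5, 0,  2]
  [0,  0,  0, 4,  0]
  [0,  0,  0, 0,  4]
λ = 4: alg = 5, geom = 3

Step 1 — factor the characteristic polynomial to read off the algebraic multiplicities:
  χ_A(x) = (x - 4)^5

Step 2 — compute geometric multiplicities via the rank-nullity identity g(λ) = n − rank(A − λI):
  rank(A − (4)·I) = 2, so dim ker(A − (4)·I) = n − 2 = 3

Summary:
  λ = 4: algebraic multiplicity = 5, geometric multiplicity = 3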